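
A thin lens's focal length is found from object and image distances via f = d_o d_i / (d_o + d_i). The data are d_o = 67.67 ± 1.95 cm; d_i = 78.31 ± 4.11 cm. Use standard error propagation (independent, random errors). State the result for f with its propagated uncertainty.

36.30 ± 1.05 cm

∂f/∂d_o = (d_i/(d_o+d_i))² = 0.288;  ∂f/∂d_i = (d_o/(d_o+d_i))² = 0.215
δf = √((∂f/∂d_o · δd_o)² + (∂f/∂d_i · δd_i)²) = √(0.315 + 0.780) = 1.05 cm
f = 36.30 cm.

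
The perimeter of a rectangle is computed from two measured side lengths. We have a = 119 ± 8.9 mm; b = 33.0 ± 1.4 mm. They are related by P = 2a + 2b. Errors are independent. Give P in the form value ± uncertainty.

Each term contributes (cᵢ δxᵢ)² to (δP)²:
  (2·δa)² = 317;  (2·δb)² = 7.84
δP = √(325) = 18.0 mm
P = 304 mm.

304 ± 18.0 mm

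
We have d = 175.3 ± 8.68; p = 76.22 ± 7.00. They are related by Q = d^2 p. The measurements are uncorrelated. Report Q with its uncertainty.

(2.342 ± 0.316) × 10^6

Each factor contributes (exponent × relative error)² to (δQ/Q)²:
  (2·δd/d)² = (2×0.0495)² = 0.00981;  (1·δp/p)² = (1×0.0918)² = 0.00843
δQ/Q = √(0.0182) = 0.135
Q = 2.342e+06, so δQ = 0.135 × 2.342e+06 = 3.16e+05.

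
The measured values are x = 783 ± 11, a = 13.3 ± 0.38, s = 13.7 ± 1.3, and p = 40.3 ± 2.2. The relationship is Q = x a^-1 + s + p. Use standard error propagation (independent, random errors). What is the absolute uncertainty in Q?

3.17

Let w = x·a^-1 = 58.9. δw/w = √((1·δx/x)² + (-1·δa/a)²) = √(0.000197 + 0.000816) = 0.0318, so δw = 1.87.
Q = w + s + p: δQ = √(δw² + δs² + δp²) = √(3.51 + 1.69 + 4.84) = 3.17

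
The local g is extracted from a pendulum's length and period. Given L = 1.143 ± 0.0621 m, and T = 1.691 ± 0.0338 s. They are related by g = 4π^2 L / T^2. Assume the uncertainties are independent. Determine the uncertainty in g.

1.06 m/s^2

g is a product of powers, so relative uncertainties combine in quadrature:
  (1·δL/L)² = (1×0.0543)² = 0.00295;  (-2·δT/T)² = (-2×0.0200)² = 0.00160
δg/g = √(0.00455) = 0.0675
g = 15.78 m/s^2, so δg = 0.0675 × 15.78 = 1.06 m/s^2.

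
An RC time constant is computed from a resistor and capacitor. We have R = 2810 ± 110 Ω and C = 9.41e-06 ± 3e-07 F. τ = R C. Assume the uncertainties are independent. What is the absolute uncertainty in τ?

Relative error in a monomial: (δτ/τ)² = Σ (nᵢ · δxᵢ/xᵢ)².
  (1·δR/R)² = (1×0.0391)² = 0.00153;  (1·δC/C)² = (1×0.0319)² = 0.00102
δτ/τ = √(0.00255) = 0.0505
τ = 0.0264 s, so δτ = 0.0505 × 0.0264 = 0.00133 s.

0.00133 s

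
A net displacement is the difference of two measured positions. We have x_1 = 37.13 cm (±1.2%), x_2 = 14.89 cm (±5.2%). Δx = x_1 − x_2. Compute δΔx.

0.893 cm

Each term contributes (cᵢ δxᵢ)² to (δΔx)²:
  (δx_1)² = 0.199;  (δx_2)² = 0.600
δΔx = √(0.798) = 0.893 cm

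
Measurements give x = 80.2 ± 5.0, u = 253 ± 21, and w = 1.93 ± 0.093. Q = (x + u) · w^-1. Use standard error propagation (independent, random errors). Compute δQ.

Let h = x + u = 333. δh = √(δx² + δu²) = √(25.0 + 441) = 21.6, so δh/h = 0.0648.
Q is then a monomial in h, w:
δQ/Q = √((δh/h)² + (-1·δw/w)²) = √(0.00420 + 0.00232) = 0.0807
Q = 173, so δQ = 0.0807 × 173 = 13.9.

13.9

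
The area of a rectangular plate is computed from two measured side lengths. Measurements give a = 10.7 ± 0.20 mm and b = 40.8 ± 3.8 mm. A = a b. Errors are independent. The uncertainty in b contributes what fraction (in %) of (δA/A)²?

96.1%

(δA/A)² = (1·δa/a)² + (1·δb/b)²
  a term: (1×0.0187)² = 0.000349
  b term: (1×0.0931)² = 0.00867
Total = 0.00902. Share from b = 0.00867/0.00902 = 0.961.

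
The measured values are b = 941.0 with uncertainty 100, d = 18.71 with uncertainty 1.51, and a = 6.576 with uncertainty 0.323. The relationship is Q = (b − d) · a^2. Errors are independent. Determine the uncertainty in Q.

5840

Let u = b − d = 922.3. δu = √(δb² + δd²) = √(10000 + 2.28) = 100, so δu/u = 0.108.
Q is then a monomial in u, a:
δQ/Q = √((δu/u)² + (2·δa/a)²) = √(0.0118 + 0.00965) = 0.146
Q = 39880, so δQ = 0.146 × 39880 = 5840.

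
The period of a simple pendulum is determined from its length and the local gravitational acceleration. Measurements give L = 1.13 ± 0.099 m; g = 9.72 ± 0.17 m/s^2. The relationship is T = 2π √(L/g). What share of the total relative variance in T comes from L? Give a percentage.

96.2%

(δT/T)² = (½·δL/L)² + (−½·δg/g)²
  L term: (0.5×0.0876)² = 0.00192
  g term: (-0.5×0.0175)² = 7.65e-05
Total = 0.00200. Share from L = 0.00192/0.00200 = 0.962.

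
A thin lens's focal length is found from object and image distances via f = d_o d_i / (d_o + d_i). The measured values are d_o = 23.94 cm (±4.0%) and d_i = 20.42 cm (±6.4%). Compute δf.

0.431 cm

∂f/∂d_o = (d_i/(d_o+d_i))² = 0.212;  ∂f/∂d_i = (d_o/(d_o+d_i))² = 0.291
δf = √((∂f/∂d_o · δd_o)² + (∂f/∂d_i · δd_i)²) = √(0.0412 + 0.145) = 0.431 cm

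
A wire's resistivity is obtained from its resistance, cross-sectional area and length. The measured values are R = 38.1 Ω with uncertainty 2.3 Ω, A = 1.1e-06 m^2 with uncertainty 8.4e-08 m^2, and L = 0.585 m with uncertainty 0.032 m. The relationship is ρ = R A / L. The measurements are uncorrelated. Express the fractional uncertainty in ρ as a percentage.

11.2%

For a monomial ρ ∝ R, A, L^-1, fractional errors add in quadrature:
  (1·δR/R)² = (1×0.0604)² = 0.00364;  (1·δA/A)² = (1×0.0764)² = 0.00583;  (-1·δL/L)² = (-1×0.0547)² = 0.00299
δρ/ρ = √(0.0125) = 0.112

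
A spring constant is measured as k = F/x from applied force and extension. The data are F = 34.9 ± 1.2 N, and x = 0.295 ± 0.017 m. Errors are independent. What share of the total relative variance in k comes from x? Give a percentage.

73.7%

(δk/k)² = (1·δF/F)² + (-1·δx/x)²
  F term: (1×0.0344)² = 0.00118
  x term: (-1×0.0576)² = 0.00332
Total = 0.00450. Share from x = 0.00332/0.00450 = 0.737.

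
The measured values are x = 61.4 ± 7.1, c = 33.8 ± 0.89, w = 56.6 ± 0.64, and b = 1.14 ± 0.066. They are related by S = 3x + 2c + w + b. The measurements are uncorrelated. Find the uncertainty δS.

For a sum/difference, combine absolute errors in quadrature:
  (3·δx)² = 454;  (2·δc)² = 3.17;  (δw)² = 0.410;  (δb)² = 0.00436
δS = √(457) = 21.4

21.4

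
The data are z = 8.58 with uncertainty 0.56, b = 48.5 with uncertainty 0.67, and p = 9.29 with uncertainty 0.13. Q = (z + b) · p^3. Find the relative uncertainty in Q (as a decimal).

0.0447

Let u = z + b = 57.1. δu = √(δz² + δb²) = √(0.314 + 0.449) = 0.873, so δu/u = 0.0153.
Q is then a monomial in u, p:
δQ/Q = √((δu/u)² + (3·δp/p)²) = √(0.000234 + 0.00176) = 0.0447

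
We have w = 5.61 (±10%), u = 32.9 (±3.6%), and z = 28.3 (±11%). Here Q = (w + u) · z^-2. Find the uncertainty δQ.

0.0107

Let h = w + u = 38.5. δh = √(δw² + δu²) = √(0.315 + 1.40) = 1.31, so δh/h = 0.0340.
Q is then a monomial in h, z:
δQ/Q = √((δh/h)² + (-2·δz/z)²) = √(0.00116 + 0.0484) = 0.223
Q = 0.0481, so δQ = 0.223 × 0.0481 = 0.0107.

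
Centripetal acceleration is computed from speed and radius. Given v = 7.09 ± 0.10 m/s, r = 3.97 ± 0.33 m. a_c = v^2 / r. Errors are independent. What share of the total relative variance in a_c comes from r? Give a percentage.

(δa_c/a_c)² = (2·δv/v)² + (-1·δr/r)²
  v term: (2×0.0141)² = 0.000796
  r term: (-1×0.0831)² = 0.00691
Total = 0.00771. Share from r = 0.00691/0.00771 = 0.897.

89.7%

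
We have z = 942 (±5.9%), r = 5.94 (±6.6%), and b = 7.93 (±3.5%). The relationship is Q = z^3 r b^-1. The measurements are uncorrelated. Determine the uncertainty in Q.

1.2e+08

Since Q is a product/quotient, work with relative uncertainties:
  (3·δz/z)² = (3×0.0590)² = 0.0313;  (1·δr/r)² = (1×0.0660)² = 0.00436;  (-1·δb/b)² = (-1×0.0350)² = 0.00123
δQ/Q = √(0.0369) = 0.192
Q = 6.26e+08, so δQ = 0.192 × 6.26e+08 = 1.2e+08.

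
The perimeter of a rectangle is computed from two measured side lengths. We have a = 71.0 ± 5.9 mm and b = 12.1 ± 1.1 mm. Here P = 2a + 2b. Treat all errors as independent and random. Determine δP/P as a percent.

7.22%

P is a linear combination, so absolute uncertainties add in quadrature:
  (2·δa)² = 139;  (2·δb)² = 4.84
δP = √(144) = 12.0 mm
P = 166 mm, so δP/P = 12.0/166 = 0.0722.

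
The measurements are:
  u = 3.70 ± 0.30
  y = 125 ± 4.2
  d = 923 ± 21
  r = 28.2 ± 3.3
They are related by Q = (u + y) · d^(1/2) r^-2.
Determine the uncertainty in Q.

Let w = u + y = 129. δw = √(δu² + δy²) = √(0.0900 + 17.6) = 4.21, so δw/w = 0.0327.
Q is then a monomial in w, d, r:
δQ/Q = √((δw/w)² + (½·δd/d)² + (-2·δr/r)²) = √(0.00107 + 0.000129 + 0.0548) = 0.237
Q = 4.92, so δQ = 0.237 × 4.92 = 1.16.

1.16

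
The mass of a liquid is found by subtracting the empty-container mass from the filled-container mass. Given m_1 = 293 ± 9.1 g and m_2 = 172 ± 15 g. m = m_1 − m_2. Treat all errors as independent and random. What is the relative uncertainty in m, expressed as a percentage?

m is a linear combination, so absolute uncertainties add in quadrature:
  (δm_1)² = 82.8;  (δm_2)² = 225
δm = √(308) = 17.5 g
m = 121 g, so δm/m = 17.5/121 = 0.145.

14.5%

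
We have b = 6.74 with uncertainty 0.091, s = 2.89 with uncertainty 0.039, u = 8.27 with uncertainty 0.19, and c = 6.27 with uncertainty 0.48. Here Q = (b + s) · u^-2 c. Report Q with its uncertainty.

Let w = b + s = 9.63. δw = √(δb² + δs²) = √(0.00828 + 0.00152) = 0.0990, so δw/w = 0.0103.
Q is then a monomial in w, u, c:
δQ/Q = √((δw/w)² + (-2·δu/u)² + (1·δc/c)²) = √(0.000106 + 0.00211 + 0.00586) = 0.0899
Q = 0.883, so δQ = 0.0899 × 0.883 = 0.0793.

0.883 ± 0.0793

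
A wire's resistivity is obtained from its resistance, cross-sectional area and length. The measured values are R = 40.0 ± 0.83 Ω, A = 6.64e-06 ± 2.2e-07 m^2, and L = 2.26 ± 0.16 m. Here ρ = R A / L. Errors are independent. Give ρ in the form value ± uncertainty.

For a monomial ρ ∝ R, A, L^-1, fractional errors add in quadrature:
  (1·δR/R)² = (1×0.0207)² = 0.000431;  (1·δA/A)² = (1×0.0331)² = 0.00110;  (-1·δL/L)² = (-1×0.0708)² = 0.00501
δρ/ρ = √(0.00654) = 0.0809
ρ = 0.000118 Ω·m, so δρ = 0.0809 × 0.000118 = 9.5e-06 Ω·m.

(1.18 ± 0.0950) × 10^-4 Ω·m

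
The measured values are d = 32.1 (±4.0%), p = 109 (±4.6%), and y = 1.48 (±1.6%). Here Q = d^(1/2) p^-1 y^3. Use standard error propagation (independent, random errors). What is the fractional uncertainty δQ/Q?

Relative error in a monomial: (δQ/Q)² = Σ (nᵢ · δxᵢ/xᵢ)².
  (½·δd/d)² = (0.5×0.0400)² = 0.000400;  (-1·δp/p)² = (-1×0.0460)² = 0.00212;  (3·δy/y)² = (3×0.0160)² = 0.00230
δQ/Q = √(0.00482) = 0.0694

0.0694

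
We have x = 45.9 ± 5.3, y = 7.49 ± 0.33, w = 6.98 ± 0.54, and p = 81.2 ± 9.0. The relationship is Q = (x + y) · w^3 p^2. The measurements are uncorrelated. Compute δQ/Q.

0.336

Let u = x + y = 53.4. δu = √(δx² + δy²) = √(28.1 + 0.109) = 5.31, so δu/u = 0.0995.
Q is then a monomial in u, w, p:
δQ/Q = √((δu/u)² + (3·δw/w)² + (2·δp/p)²) = √(0.00989 + 0.0539 + 0.0491) = 0.336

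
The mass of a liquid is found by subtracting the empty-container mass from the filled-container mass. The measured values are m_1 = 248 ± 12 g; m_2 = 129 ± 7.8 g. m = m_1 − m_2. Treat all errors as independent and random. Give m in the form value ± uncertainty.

Absolute uncertainties add in quadrature for a linear combination:
  (δm_1)² = 144;  (δm_2)² = 60.8
δm = √(205) = 14.3 g
m = 119 g.

119 ± 14.3 g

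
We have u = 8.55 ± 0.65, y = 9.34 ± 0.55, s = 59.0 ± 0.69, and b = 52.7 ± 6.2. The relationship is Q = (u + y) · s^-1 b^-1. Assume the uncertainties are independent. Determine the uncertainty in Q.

Let w = u + y = 17.9. δw = √(δu² + δy²) = √(0.423 + 0.303) = 0.851, so δw/w = 0.0476.
Q is then a monomial in w, s, b:
δQ/Q = √((δw/w)² + (-1·δs/s)² + (-1·δb/b)²) = √(0.00227 + 0.000137 + 0.0138) = 0.127
Q = 0.00575, so δQ = 0.127 × 0.00575 = 0.000733.

0.000733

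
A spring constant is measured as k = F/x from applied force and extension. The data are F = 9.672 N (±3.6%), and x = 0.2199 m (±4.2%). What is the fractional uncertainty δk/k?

0.0553

Since k is a product/quotient, work with relative uncertainties:
  (1·δF/F)² = (1×0.0360)² = 0.00130;  (-1·δx/x)² = (-1×0.0420)² = 0.00176
δk/k = √(0.00306) = 0.0553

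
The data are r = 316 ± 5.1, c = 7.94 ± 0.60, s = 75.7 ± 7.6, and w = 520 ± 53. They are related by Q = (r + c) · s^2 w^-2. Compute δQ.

1.97

Let u = r + c = 324. δu = √(δr² + δc²) = √(26.0 + 0.360) = 5.14, so δu/u = 0.0159.
Q is then a monomial in u, s, w:
δQ/Q = √((δu/u)² + (2·δs/s)² + (-2·δw/w)²) = √(0.000251 + 0.0403 + 0.0416) = 0.287
Q = 6.87, so δQ = 0.287 × 6.87 = 1.97.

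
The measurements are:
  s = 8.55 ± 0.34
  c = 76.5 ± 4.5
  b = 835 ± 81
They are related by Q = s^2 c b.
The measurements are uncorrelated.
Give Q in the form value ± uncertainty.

Products/powers → add relative errors in quadrature, weighted by exponent:
  (2·δs/s)² = (2×0.0398)² = 0.00633;  (1·δc/c)² = (1×0.0588)² = 0.00346;  (1·δb/b)² = (1×0.0970)² = 0.00941
δQ/Q = √(0.0192) = 0.139
Q = 4.67e+06, so δQ = 0.139 × 4.67e+06 = 6.47e+05.

(4.67 ± 0.647) × 10^6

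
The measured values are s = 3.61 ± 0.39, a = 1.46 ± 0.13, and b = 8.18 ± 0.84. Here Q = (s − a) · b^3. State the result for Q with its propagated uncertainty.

Let u = s − a = 2.15. δu = √(δs² + δa²) = √(0.152 + 0.0169) = 0.411, so δu/u = 0.191.
Q is then a monomial in u, b:
δQ/Q = √((δu/u)² + (3·δb/b)²) = √(0.0366 + 0.0949) = 0.363
Q = 1180, so δQ = 0.363 × 1180 = 427.

1180 ± 427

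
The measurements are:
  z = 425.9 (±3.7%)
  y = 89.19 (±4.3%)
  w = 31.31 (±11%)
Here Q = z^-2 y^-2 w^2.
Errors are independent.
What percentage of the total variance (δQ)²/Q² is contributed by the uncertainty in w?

79.0%

(δQ/Q)² = (-2·δz/z)² + (-2·δy/y)² + (2·δw/w)²
  z term: (-2×0.0370)² = 0.00548
  y term: (-2×0.0430)² = 0.00740
  w term: (2×0.110)² = 0.0484
Total = 0.0613. Share from w = 0.0484/0.0613 = 0.790.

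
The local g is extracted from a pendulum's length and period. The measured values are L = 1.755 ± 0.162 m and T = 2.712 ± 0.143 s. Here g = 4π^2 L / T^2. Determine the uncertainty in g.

Each factor contributes (exponent × relative error)² to (δg/g)²:
  (1·δL/L)² = (1×0.0923)² = 0.00852;  (-2·δT/T)² = (-2×0.0527)² = 0.0111
δg/g = √(0.0196) = 0.140
g = 9.420 m/s^2, so δg = 0.140 × 9.420 = 1.32 m/s^2.

1.32 m/s^2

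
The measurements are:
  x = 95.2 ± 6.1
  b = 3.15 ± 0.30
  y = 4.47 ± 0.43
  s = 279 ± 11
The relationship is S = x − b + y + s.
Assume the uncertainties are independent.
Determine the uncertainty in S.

Absolute uncertainties add in quadrature for a linear combination:
  (δx)² = 37.2;  (δb)² = 0.0900;  (δy)² = 0.185;  (δs)² = 121
δS = √(158) = 12.6

12.6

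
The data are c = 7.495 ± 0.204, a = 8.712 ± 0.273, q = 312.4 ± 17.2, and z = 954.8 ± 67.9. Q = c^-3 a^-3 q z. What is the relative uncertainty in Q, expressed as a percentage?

15.4%

Since Q is a product/quotient, work with relative uncertainties:
  (-3·δc/c)² = (-3×0.0272)² = 0.00667;  (-3·δa/a)² = (-3×0.0313)² = 0.00884;  (1·δq/q)² = (1×0.0551)² = 0.00303;  (1·δz/z)² = (1×0.0711)² = 0.00506
δQ/Q = √(0.0236) = 0.154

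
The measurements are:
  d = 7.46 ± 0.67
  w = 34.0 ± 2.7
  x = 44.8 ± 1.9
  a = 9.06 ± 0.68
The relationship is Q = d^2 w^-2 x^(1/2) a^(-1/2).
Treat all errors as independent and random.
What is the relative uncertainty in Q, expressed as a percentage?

Each factor contributes (exponent × relative error)² to (δQ/Q)²:
  (2·δd/d)² = (2×0.0898)² = 0.0323;  (-2·δw/w)² = (-2×0.0794)² = 0.0252;  (½·δx/x)² = (0.5×0.0424)² = 0.000450;  (−½·δa/a)² = (-0.5×0.0751)² = 0.00141
δQ/Q = √(0.0593) = 0.244

24.4%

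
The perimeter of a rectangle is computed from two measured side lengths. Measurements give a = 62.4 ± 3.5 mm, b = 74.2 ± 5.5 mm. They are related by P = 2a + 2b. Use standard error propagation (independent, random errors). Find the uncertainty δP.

13.0 mm

Absolute uncertainties add in quadrature for a linear combination:
  (2·δa)² = 49.0;  (2·δb)² = 121
δP = √(170) = 13.0 mm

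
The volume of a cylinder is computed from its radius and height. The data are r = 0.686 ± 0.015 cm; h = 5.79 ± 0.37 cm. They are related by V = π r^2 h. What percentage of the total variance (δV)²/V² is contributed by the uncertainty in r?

(δV/V)² = (2·δr/r)² + (1·δh/h)²
  r term: (2×0.0219)² = 0.00191
  h term: (1×0.0639)² = 0.00408
Total = 0.00600. Share from r = 0.00191/0.00600 = 0.319.

31.9%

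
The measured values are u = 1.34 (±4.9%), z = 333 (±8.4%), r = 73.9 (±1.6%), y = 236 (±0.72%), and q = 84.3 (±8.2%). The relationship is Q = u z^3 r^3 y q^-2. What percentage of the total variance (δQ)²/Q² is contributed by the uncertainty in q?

(δQ/Q)² = (1·δu/u)² + (3·δz/z)² + (3·δr/r)² + (1·δy/y)² + (-2·δq/q)²
  u term: (1×0.0490)² = 0.00240
  z term: (3×0.0840)² = 0.0635
  r term: (3×0.0160)² = 0.00230
  y term: (1×0.00720)² = 5.18e-05
  q term: (-2×0.0820)² = 0.0269
Total = 0.0952. Share from q = 0.0269/0.0952 = 0.283.

28.3%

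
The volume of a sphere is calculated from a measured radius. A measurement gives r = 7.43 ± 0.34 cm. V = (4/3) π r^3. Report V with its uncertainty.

V is a product of powers, so relative uncertainties combine in quadrature:
  (3·δr/r)² = (3×0.0458)² = 0.0188
δV/V = √(0.0188) = 0.137
V = 1720 cm^3, so δV = 0.137 × 1720 = 236 cm^3.

1720 ± 236 cm^3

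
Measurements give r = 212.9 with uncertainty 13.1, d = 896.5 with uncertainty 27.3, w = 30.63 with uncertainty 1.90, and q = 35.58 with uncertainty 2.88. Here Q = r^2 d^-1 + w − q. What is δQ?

Let p = r^2·d^-1 = 50.56. δp/p = √((2·δr/r)² + (-1·δd/d)²) = √(0.0151 + 0.000927) = 0.127, so δp = 6.41.
Q = p + w − q: δQ = √(δp² + δw² + δq²) = √(41.1 + 3.61 + 8.29) = 7.28

7.28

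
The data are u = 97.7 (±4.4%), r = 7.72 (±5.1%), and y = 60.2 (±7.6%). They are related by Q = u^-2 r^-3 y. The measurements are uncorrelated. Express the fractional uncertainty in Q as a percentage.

19.2%

Q is a product of powers, so relative uncertainties combine in quadrature:
  (-2·δu/u)² = (-2×0.0440)² = 0.00774;  (-3·δr/r)² = (-3×0.0510)² = 0.0234;  (1·δy/y)² = (1×0.0760)² = 0.00578
δQ/Q = √(0.0369) = 0.192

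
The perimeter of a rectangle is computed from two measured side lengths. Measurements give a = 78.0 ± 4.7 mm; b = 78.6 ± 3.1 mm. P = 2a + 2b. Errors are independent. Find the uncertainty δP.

11.3 mm

Each term contributes (cᵢ δxᵢ)² to (δP)²:
  (2·δa)² = 88.4;  (2·δb)² = 38.4
δP = √(127) = 11.3 mm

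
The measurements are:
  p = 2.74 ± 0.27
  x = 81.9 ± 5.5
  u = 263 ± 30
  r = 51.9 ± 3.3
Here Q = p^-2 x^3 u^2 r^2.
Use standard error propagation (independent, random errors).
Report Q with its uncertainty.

Each factor contributes (exponent × relative error)² to (δQ/Q)²:
  (-2·δp/p)² = (-2×0.0985)² = 0.0388;  (3·δx/x)² = (3×0.0672)² = 0.0406;  (2·δu/u)² = (2×0.114)² = 0.0520;  (2·δr/r)² = (2×0.0636)² = 0.0162
δQ/Q = √(0.148) = 0.384
Q = 1.36e+13, so δQ = 0.384 × 1.36e+13 = 5.24e+12.

(1.36 ± 0.524) × 10^13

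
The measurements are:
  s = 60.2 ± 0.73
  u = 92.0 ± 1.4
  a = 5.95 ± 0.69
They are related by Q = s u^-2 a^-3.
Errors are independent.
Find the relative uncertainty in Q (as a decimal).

Q is a product of powers, so relative uncertainties combine in quadrature:
  (1·δs/s)² = (1×0.0121)² = 0.000147;  (-2·δu/u)² = (-2×0.0152)² = 0.000926;  (-3·δa/a)² = (-3×0.116)² = 0.121
δQ/Q = √(0.122) = 0.349

0.349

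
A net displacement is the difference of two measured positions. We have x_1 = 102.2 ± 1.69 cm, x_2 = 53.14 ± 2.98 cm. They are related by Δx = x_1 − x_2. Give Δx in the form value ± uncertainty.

Δx is a linear combination, so absolute uncertainties add in quadrature:
  (δx_1)² = 2.86;  (δx_2)² = 8.88
δΔx = √(11.7) = 3.43 cm
Δx = 49.06 cm.

49.06 ± 3.43 cm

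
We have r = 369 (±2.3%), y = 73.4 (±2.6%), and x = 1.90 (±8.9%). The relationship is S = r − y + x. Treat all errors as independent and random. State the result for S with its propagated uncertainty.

298 ± 8.70

For a sum/difference, combine absolute errors in quadrature:
  (δr)² = 72.0;  (δy)² = 3.64;  (δx)² = 0.0286
δS = √(75.7) = 8.70
S = 298.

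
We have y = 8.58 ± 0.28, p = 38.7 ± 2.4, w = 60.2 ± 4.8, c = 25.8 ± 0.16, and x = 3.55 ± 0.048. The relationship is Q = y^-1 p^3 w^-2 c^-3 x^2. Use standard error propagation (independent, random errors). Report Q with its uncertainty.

0.00137 ± 0.000341

Products/powers → add relative errors in quadrature, weighted by exponent:
  (-1·δy/y)² = (-1×0.0326)² = 0.00106;  (3·δp/p)² = (3×0.0620)² = 0.0346;  (-2·δw/w)² = (-2×0.0797)² = 0.0254;  (-3·δc/c)² = (-3×0.00620)² = 0.000346;  (2·δx/x)² = (2×0.0135)² = 0.000731
δQ/Q = √(0.0622) = 0.249
Q = 0.00137, so δQ = 0.249 × 0.00137 = 0.000341.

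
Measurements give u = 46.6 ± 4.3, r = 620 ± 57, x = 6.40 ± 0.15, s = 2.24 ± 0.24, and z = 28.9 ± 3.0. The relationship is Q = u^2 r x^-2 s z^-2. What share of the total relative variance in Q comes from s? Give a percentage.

(δQ/Q)² = (2·δu/u)² + (1·δr/r)² + (-2·δx/x)² + (1·δs/s)² + (-2·δz/z)²
  u term: (2×0.0923)² = 0.0341
  r term: (1×0.0919)² = 0.00845
  x term: (-2×0.0234)² = 0.00220
  s term: (1×0.107)² = 0.0115
  z term: (-2×0.104)² = 0.0431
Total = 0.0993. Share from s = 0.0115/0.0993 = 0.116.

11.6%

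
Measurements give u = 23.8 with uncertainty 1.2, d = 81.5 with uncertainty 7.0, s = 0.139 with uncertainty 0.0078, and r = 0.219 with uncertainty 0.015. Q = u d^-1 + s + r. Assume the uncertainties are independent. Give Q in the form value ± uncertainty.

Let p = u·d^-1 = 0.292. δp/p = √((1·δu/u)² + (-1·δd/d)²) = √(0.00254 + 0.00738) = 0.0996, so δp = 0.0291.
Q = p + s + r: δQ = √(δp² + δs² + δr²) = √(0.000846 + 6.08e-05 + 0.000225) = 0.0336
Q = 0.650.

0.650 ± 0.0336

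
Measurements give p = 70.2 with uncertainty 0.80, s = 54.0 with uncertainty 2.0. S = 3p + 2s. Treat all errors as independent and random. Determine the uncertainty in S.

S is a linear combination, so absolute uncertainties add in quadrature:
  (3·δp)² = 5.76;  (2·δs)² = 16.0
δS = √(21.8) = 4.66

4.66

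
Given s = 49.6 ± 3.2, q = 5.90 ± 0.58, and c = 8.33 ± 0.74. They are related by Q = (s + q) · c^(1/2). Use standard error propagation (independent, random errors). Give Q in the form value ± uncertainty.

Let u = s + q = 55.5. δu = √(δs² + δq²) = √(10.2 + 0.336) = 3.25, so δu/u = 0.0586.
Q is then a monomial in u, c:
δQ/Q = √((δu/u)² + (½·δc/c)²) = √(0.00343 + 0.00197) = 0.0735
Q = 160, so δQ = 0.0735 × 160 = 11.8.

160 ± 11.8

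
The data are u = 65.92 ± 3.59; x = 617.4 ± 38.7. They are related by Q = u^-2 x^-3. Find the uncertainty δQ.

2.12e-13

Q is a product of powers, so relative uncertainties combine in quadrature:
  (-2·δu/u)² = (-2×0.0545)² = 0.0119;  (-3·δx/x)² = (-3×0.0627)² = 0.0354
δQ/Q = √(0.0472) = 0.217
Q = 9.778e-13, so δQ = 0.217 × 9.778e-13 = 2.12e-13.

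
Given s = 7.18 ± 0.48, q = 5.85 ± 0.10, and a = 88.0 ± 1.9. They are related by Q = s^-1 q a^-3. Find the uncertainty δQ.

1.13e-07

For a monomial Q ∝ s^-1, q, a^-3, fractional errors add in quadrature:
  (-1·δs/s)² = (-1×0.0669)² = 0.00447;  (1·δq/q)² = (1×0.0171)² = 0.000292;  (-3·δa/a)² = (-3×0.0216)² = 0.00420
δQ/Q = √(0.00896) = 0.0946
Q = 1.2e-06, so δQ = 0.0946 × 1.2e-06 = 1.13e-07.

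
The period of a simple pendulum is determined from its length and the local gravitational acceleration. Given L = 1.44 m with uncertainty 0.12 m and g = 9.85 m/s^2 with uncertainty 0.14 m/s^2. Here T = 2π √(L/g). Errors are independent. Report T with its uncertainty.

2.40 ± 0.102 s

Since T is a product/quotient, work with relative uncertainties:
  (½·δL/L)² = (0.5×0.0833)² = 0.00174;  (−½·δg/g)² = (-0.5×0.0142)² = 5.05e-05
δT/T = √(0.00179) = 0.0423
T = 2.40 s, so δT = 0.0423 × 2.40 = 0.102 s.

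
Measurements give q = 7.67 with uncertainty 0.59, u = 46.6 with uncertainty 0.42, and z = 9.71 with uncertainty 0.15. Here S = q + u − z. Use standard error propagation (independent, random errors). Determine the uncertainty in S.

0.740

S is a linear combination, so absolute uncertainties add in quadrature:
  (δq)² = 0.348;  (δu)² = 0.176;  (δz)² = 0.0225
δS = √(0.547) = 0.740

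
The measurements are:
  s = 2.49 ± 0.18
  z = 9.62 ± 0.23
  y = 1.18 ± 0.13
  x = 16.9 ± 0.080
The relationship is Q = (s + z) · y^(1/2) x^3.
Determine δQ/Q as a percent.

Let u = s + z = 12.1. δu = √(δs² + δz²) = √(0.0324 + 0.0529) = 0.292, so δu/u = 0.0241.
Q is then a monomial in u, y, x:
δQ/Q = √((δu/u)² + (½·δy/y)² + (3·δx/x)²) = √(0.000582 + 0.00303 + 0.000202) = 0.0618

6.18%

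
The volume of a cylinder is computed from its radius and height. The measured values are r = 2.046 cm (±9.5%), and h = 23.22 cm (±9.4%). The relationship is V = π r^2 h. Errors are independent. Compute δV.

64.7 cm^3

Each factor contributes (exponent × relative error)² to (δV/V)²:
  (2·δr/r)² = (2×0.0950)² = 0.0361;  (1·δh/h)² = (1×0.0940)² = 0.00884
δV/V = √(0.0449) = 0.212
V = 305.4 cm^3, so δV = 0.212 × 305.4 = 64.7 cm^3.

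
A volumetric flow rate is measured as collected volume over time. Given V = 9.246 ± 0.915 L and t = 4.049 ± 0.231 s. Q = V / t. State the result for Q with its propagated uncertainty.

2.284 ± 0.261 L/s

Q is a product of powers, so relative uncertainties combine in quadrature:
  (1·δV/V)² = (1×0.0990)² = 0.00979;  (-1·δt/t)² = (-1×0.0571)² = 0.00325
δQ/Q = √(0.0130) = 0.114
Q = 2.284 L/s, so δQ = 0.114 × 2.284 = 0.261 L/s.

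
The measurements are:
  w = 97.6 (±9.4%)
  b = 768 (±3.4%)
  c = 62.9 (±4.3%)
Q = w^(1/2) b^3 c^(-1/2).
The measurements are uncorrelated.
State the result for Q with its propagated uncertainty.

(5.64 ± 0.645) × 10^8

Each factor contributes (exponent × relative error)² to (δQ/Q)²:
  (½·δw/w)² = (0.5×0.0940)² = 0.00221;  (3·δb/b)² = (3×0.0340)² = 0.0104;  (−½·δc/c)² = (-0.5×0.0430)² = 0.000462
δQ/Q = √(0.0131) = 0.114
Q = 5.64e+08, so δQ = 0.114 × 5.64e+08 = 6.45e+07.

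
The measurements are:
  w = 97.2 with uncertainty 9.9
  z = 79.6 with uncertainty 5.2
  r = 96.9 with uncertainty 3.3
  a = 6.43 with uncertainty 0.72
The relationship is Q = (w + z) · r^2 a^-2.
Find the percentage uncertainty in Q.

Let u = w + z = 177. δu = √(δw² + δz²) = √(98.0 + 27.0) = 11.2, so δu/u = 0.0632.
Q is then a monomial in u, r, a:
δQ/Q = √((δu/u)² + (2·δr/r)² + (-2·δa/a)²) = √(0.00400 + 0.00464 + 0.0502) = 0.242

24.2%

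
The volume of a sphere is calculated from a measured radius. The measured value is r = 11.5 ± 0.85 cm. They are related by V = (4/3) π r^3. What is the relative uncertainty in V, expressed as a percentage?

Each factor contributes (exponent × relative error)² to (δV/V)²:
  (3·δr/r)² = (3×0.0739)² = 0.0492
δV/V = √(0.0492) = 0.222

22.2%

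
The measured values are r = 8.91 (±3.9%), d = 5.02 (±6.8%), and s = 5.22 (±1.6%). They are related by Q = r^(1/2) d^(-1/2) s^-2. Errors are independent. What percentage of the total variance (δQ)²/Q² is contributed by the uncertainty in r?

14.9%

(δQ/Q)² = (½·δr/r)² + (−½·δd/d)² + (-2·δs/s)²
  r term: (0.5×0.0390)² = 0.000380
  d term: (-0.5×0.0680)² = 0.00116
  s term: (-2×0.0160)² = 0.00102
Total = 0.00256. Share from r = 0.000380/0.00256 = 0.149.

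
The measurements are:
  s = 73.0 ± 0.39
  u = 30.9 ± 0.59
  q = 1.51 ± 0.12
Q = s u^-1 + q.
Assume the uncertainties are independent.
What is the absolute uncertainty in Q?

0.129

Let p = s·u^-1 = 2.36. δp/p = √((1·δs/s)² + (-1·δu/u)²) = √(2.85e-05 + 0.000365) = 0.0198, so δp = 0.0468.
Q = p + q: δQ = √(δp² + δq²) = √(0.00219 + 0.0144) = 0.129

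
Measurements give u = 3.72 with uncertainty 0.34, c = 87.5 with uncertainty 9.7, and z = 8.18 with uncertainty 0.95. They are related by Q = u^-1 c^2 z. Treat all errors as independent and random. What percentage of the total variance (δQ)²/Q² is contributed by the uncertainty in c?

69.2%

(δQ/Q)² = (-1·δu/u)² + (2·δc/c)² + (1·δz/z)²
  u term: (-1×0.0914)² = 0.00835
  c term: (2×0.111)² = 0.0492
  z term: (1×0.116)² = 0.0135
Total = 0.0710. Share from c = 0.0492/0.0710 = 0.692.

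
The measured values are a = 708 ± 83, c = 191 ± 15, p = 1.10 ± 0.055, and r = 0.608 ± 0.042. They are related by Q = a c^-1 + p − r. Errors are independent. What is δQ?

Let w = a·c^-1 = 3.71. δw/w = √((1·δa/a)² + (-1·δc/c)²) = √(0.0137 + 0.00617) = 0.141, so δw = 0.523.
Q = w + p − r: δQ = √(δw² + δp² + δr²) = √(0.274 + 0.00302 + 0.00176) = 0.528

0.528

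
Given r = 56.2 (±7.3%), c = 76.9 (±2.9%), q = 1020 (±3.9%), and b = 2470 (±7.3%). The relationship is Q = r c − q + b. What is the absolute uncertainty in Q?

Let p = r·c = 4320. δp/p = √((1·δr/r)² + (1·δc/c)²) = √(0.00533 + 0.000841) = 0.0785, so δp = 339.
Q = p − q + b: δQ = √(δp² + δq² + δb²) = √(1.15e+05 + 1580 + 32500) = 386

386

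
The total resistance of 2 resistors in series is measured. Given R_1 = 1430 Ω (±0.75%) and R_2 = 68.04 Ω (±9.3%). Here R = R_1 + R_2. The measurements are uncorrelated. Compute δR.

12.5 Ω

Sums and differences: (δR)² = Σ (cᵢ δxᵢ)².
  (δR_1)² = 115;  (δR_2)² = 40.0
δR = √(155) = 12.5 Ω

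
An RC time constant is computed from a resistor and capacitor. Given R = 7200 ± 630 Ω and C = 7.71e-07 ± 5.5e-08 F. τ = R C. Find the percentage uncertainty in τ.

For a monomial τ ∝ R, C, fractional errors add in quadrature:
  (1·δR/R)² = (1×0.0875)² = 0.00766;  (1·δC/C)² = (1×0.0713)² = 0.00509
δτ/τ = √(0.0127) = 0.113

11.3%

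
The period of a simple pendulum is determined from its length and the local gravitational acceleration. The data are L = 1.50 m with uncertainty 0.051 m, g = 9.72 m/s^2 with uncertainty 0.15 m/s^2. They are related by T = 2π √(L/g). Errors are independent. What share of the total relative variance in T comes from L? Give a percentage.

82.9%

(δT/T)² = (½·δL/L)² + (−½·δg/g)²
  L term: (0.5×0.0340)² = 0.000289
  g term: (-0.5×0.0154)² = 5.95e-05
Total = 0.000349. Share from L = 0.000289/0.000349 = 0.829.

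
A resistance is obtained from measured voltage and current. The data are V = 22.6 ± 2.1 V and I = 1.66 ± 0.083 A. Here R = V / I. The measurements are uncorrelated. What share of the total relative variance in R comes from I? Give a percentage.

(δR/R)² = (1·δV/V)² + (-1·δI/I)²
  V term: (1×0.0929)² = 0.00863
  I term: (-1×0.0500)² = 0.00250
Total = 0.0111. Share from I = 0.00250/0.0111 = 0.225.

22.5%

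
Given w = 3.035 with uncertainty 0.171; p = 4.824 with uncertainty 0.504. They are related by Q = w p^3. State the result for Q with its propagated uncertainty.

340.7 ± 109

Each factor contributes (exponent × relative error)² to (δQ/Q)²:
  (1·δw/w)² = (1×0.0563)² = 0.00317;  (3·δp/p)² = (3×0.104)² = 0.0982
δQ/Q = √(0.101) = 0.318
Q = 340.7, so δQ = 0.318 × 340.7 = 109.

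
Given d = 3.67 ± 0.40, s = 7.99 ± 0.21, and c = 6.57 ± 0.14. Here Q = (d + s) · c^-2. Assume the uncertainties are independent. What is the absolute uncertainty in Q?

0.0156

Let u = d + s = 11.7. δu = √(δd² + δs²) = √(0.160 + 0.0441) = 0.452, so δu/u = 0.0387.
Q is then a monomial in u, c:
δQ/Q = √((δu/u)² + (-2·δc/c)²) = √(0.00150 + 0.00182) = 0.0576
Q = 0.270, so δQ = 0.0576 × 0.270 = 0.0156.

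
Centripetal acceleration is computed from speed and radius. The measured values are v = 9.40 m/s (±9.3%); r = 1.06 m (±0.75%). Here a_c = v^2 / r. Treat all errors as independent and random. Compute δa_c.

15.5 m/s^2

Since a_c is a product/quotient, work with relative uncertainties:
  (2·δv/v)² = (2×0.0930)² = 0.0346;  (-1·δr/r)² = (-1×0.00750)² = 5.62e-05
δa_c/a_c = √(0.0347) = 0.186
a_c = 83.4 m/s^2, so δa_c = 0.186 × 83.4 = 15.5 m/s^2.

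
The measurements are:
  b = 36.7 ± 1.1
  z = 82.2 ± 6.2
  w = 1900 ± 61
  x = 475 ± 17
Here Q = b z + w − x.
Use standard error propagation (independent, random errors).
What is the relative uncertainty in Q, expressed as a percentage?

Let p = b·z = 3020. δp/p = √((1·δb/b)² + (1·δz/z)²) = √(0.000898 + 0.00569) = 0.0812, so δp = 245.
Q = p + w − x: δQ = √(δp² + δw² + δx²) = √(60000 + 3720 + 289) = 253
Q = 4440, so δQ/Q = 253/4440 = 0.0569.

5.69%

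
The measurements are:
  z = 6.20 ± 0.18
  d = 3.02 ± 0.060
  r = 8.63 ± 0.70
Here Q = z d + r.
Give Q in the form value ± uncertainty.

Let p = z·d = 18.7. δp/p = √((1·δz/z)² + (1·δd/d)²) = √(0.000843 + 0.000395) = 0.0352, so δp = 0.659.
Q = p + r: δQ = √(δp² + δr²) = √(0.434 + 0.490) = 0.961
Q = 27.4.

27.4 ± 0.961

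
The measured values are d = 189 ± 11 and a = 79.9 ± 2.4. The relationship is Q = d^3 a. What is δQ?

9.56e+07

For a monomial Q ∝ d^3, a, fractional errors add in quadrature:
  (3·δd/d)² = (3×0.0582)² = 0.0305;  (1·δa/a)² = (1×0.0300)² = 0.000902
δQ/Q = √(0.0314) = 0.177
Q = 5.39e+08, so δQ = 0.177 × 5.39e+08 = 9.56e+07.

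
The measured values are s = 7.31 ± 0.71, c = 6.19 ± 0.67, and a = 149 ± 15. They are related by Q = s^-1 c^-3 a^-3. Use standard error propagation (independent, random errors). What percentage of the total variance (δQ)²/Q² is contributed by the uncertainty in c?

(δQ/Q)² = (-1·δs/s)² + (-3·δc/c)² + (-3·δa/a)²
  s term: (-1×0.0971)² = 0.00943
  c term: (-3×0.108)² = 0.105
  a term: (-3×0.101)² = 0.0912
Total = 0.206. Share from c = 0.105/0.206 = 0.512.

51.2%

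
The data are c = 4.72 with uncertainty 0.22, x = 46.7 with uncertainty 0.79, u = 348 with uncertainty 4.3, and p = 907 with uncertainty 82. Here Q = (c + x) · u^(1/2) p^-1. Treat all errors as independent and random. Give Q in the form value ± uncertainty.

Let w = c + x = 51.4. δw = √(δc² + δx²) = √(0.0484 + 0.624) = 0.820, so δw/w = 0.0159.
Q is then a monomial in w, u, p:
δQ/Q = √((δw/w)² + (½·δu/u)² + (-1·δp/p)²) = √(0.000254 + 3.82e-05 + 0.00817) = 0.0920
Q = 1.06, so δQ = 0.0920 × 1.06 = 0.0973.

1.06 ± 0.0973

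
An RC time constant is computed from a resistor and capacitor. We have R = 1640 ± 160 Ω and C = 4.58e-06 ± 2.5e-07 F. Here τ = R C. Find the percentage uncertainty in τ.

11.2%

For a monomial τ ∝ R, C, fractional errors add in quadrature:
  (1·δR/R)² = (1×0.0976)² = 0.00952;  (1·δC/C)² = (1×0.0546)² = 0.00298
δτ/τ = √(0.0125) = 0.112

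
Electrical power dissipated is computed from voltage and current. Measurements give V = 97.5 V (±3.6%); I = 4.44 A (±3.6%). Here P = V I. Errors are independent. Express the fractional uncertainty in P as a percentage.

Products/powers → add relative errors in quadrature, weighted by exponent:
  (1·δV/V)² = (1×0.0360)² = 0.00130;  (1·δI/I)² = (1×0.0360)² = 0.00130
δP/P = √(0.00259) = 0.0509

5.09%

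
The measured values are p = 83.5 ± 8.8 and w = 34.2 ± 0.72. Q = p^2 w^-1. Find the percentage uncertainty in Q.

21.2%

Products/powers → add relative errors in quadrature, weighted by exponent:
  (2·δp/p)² = (2×0.105)² = 0.0444;  (-1·δw/w)² = (-1×0.0211)² = 0.000443
δQ/Q = √(0.0449) = 0.212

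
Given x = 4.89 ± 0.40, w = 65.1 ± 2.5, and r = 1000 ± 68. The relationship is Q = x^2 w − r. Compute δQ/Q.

0.486

Let p = x^2·w = 1560. δp/p = √((2·δx/x)² + (1·δw/w)²) = √(0.0268 + 0.00147) = 0.168, so δp = 262.
Q = p − r: δQ = √(δp² + δr²) = √(68400 + 4620) = 270
Q = 557, so δQ/Q = 270/557 = 0.486.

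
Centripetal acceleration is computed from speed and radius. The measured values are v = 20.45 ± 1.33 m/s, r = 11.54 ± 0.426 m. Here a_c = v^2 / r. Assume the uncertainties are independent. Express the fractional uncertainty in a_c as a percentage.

13.5%

Products/powers → add relative errors in quadrature, weighted by exponent:
  (2·δv/v)² = (2×0.0650)² = 0.0169;  (-1·δr/r)² = (-1×0.0369)² = 0.00136
δa_c/a_c = √(0.0183) = 0.135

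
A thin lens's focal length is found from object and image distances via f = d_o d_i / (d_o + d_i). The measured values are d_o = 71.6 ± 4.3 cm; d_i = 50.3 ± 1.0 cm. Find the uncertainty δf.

∂f/∂d_o = (d_i/(d_o+d_i))² = 0.170;  ∂f/∂d_i = (d_o/(d_o+d_i))² = 0.345
δf = √((∂f/∂d_o · δd_o)² + (∂f/∂d_i · δd_i)²) = √(0.536 + 0.119) = 0.809 cm

0.809 cm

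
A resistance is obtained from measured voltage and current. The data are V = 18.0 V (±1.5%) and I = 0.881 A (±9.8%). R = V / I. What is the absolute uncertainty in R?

Products/powers → add relative errors in quadrature, weighted by exponent:
  (1·δV/V)² = (1×0.0150)² = 0.000225;  (-1·δI/I)² = (-1×0.0980)² = 0.00960
δR/R = √(0.00983) = 0.0991
R = 20.4 Ω, so δR = 0.0991 × 20.4 = 2.03 Ω.

2.03 Ω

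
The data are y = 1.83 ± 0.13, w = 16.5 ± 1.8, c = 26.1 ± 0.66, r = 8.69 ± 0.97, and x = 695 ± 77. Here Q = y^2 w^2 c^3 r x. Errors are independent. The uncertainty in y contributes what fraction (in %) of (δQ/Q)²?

20.5%

(δQ/Q)² = (2·δy/y)² + (2·δw/w)² + (3·δc/c)² + (1·δr/r)² + (1·δx/x)²
  y term: (2×0.0710)² = 0.0202
  w term: (2×0.109)² = 0.0476
  c term: (3×0.0253)² = 0.00576
  r term: (1×0.112)² = 0.0125
  x term: (1×0.111)² = 0.0123
Total = 0.0983. Share from y = 0.0202/0.0983 = 0.205.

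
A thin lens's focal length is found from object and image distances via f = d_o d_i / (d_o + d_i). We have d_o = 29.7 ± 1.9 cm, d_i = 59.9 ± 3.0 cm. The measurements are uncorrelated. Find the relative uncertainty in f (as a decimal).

∂f/∂d_o = (d_i/(d_o+d_i))² = 0.447;  ∂f/∂d_i = (d_o/(d_o+d_i))² = 0.110
δf = √((∂f/∂d_o · δd_o)² + (∂f/∂d_i · δd_i)²) = √(0.721 + 0.109) = 0.911 cm
f = 19.9 cm, so δf/f = 0.911/19.9 = 0.0459.

0.0459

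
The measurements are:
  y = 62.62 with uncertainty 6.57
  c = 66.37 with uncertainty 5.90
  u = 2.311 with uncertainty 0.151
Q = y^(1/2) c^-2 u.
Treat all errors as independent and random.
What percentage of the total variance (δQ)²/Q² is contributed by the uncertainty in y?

(δQ/Q)² = (½·δy/y)² + (-2·δc/c)² + (1·δu/u)²
  y term: (0.5×0.105)² = 0.00275
  c term: (-2×0.0889)² = 0.0316
  u term: (1×0.0653)² = 0.00427
Total = 0.0386. Share from y = 0.00275/0.0386 = 0.0712.

7.12%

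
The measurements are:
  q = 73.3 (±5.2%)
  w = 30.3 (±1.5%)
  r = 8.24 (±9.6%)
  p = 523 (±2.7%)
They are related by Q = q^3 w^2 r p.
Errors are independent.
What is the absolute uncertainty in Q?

Products/powers → add relative errors in quadrature, weighted by exponent:
  (3·δq/q)² = (3×0.0520)² = 0.0243;  (2·δw/w)² = (2×0.0150)² = 0.000900;  (1·δr/r)² = (1×0.0960)² = 0.00922;  (1·δp/p)² = (1×0.0270)² = 0.000729
δQ/Q = √(0.0352) = 0.188
Q = 1.56e+12, so δQ = 0.188 × 1.56e+12 = 2.92e+11.

2.92e+11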